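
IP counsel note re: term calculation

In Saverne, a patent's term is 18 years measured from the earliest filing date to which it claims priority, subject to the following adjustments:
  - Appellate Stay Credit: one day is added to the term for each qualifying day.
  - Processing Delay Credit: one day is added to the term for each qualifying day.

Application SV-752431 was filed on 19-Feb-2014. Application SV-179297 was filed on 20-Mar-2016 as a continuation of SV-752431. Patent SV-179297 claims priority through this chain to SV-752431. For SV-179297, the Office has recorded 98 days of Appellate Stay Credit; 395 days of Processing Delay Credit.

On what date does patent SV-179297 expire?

Earliest priority filing: 19 February 2014.
Base term: 19 February 2014 + 18 years → 19 February 2032.
Appellate Stay Credit: +98 days → 27 May 2032.
Processing Delay Credit: +395 days → 26 June 2033.

2033-06-26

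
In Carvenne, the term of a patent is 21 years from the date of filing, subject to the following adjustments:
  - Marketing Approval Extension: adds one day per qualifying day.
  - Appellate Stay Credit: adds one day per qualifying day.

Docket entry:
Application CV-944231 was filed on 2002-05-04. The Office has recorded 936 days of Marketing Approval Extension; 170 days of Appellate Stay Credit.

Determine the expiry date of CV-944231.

Base term: filing date + 21 years → 4 May 2023.
Marketing Approval Extension: +936 days → 25 November 2025.
Appellate Stay Credit: +170 days → 14 May 2026.

2026-05-14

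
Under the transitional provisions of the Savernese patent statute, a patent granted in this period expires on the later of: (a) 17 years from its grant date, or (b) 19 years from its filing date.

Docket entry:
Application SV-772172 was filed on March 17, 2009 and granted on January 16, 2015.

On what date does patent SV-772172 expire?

(a) grant + 17 years → 16 January 2032.
(b) filing + 19 years → 17 March 2028.
Later of the two: 16 January 2032.

January 16, 2032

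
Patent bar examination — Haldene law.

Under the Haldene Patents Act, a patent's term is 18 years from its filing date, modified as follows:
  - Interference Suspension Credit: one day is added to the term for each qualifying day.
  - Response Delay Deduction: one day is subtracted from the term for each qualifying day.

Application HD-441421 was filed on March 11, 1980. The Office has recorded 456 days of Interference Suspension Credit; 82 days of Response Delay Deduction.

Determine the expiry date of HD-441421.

Base term: filing date + 18 years → 11 March 1998.
Interference Suspension Credit: +456 days → 10 June 1999.
Response Delay Deduction: −82 days → 20 March 1999.

March 20, 1999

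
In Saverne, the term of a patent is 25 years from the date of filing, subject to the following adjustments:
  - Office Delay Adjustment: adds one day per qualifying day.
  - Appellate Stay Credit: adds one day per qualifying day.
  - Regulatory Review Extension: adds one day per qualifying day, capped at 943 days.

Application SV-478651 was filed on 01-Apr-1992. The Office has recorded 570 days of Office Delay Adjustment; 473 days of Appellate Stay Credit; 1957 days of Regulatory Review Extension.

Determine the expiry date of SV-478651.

September 8, 2022

Base term: filing date + 25 years → 1 April 2017.
Office Delay Adjustment: +570 days → 23 October 2018.
Appellate Stay Credit: +473 days → 8 February 2020.
Regulatory Review Extension: 1957 days claimed exceeds the 943-day cap, so +943 days → 8 September 2022.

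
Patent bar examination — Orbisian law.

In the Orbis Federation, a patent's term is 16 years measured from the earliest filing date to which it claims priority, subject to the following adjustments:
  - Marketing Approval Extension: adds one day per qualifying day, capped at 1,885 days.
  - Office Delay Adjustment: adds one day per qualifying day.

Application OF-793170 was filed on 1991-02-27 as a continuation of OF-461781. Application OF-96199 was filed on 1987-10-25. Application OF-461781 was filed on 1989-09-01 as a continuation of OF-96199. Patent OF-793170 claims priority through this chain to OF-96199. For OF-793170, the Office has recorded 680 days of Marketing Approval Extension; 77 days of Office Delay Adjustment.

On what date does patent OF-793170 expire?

November 20, 2005

Earliest priority filing: 25 October 1987.
Base term: 25 October 1987 + 16 years → 25 October 2003.
Marketing Approval Extension: 680 days (within the 1885-day cap) → +680 days → 4 September 2005.
Office Delay Adjustment: +77 days → 20 November 2005.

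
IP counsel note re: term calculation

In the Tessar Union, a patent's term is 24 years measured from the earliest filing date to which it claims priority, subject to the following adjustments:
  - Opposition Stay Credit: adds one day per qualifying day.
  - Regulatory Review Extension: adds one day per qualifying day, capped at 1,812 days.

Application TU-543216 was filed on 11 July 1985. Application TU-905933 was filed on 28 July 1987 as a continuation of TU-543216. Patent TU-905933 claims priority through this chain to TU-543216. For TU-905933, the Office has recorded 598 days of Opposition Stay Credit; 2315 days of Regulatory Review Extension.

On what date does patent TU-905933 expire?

Earliest priority filing: 11 July 1985.
Base term: 11 July 1985 + 24 years → 11 July 2009.
Opposition Stay Credit: +598 days → 1 March 2011.
Regulatory Review Extension: 2315 days claimed exceeds the 1812-day cap, so +1812 days → 15 February 2016.

2016-02-15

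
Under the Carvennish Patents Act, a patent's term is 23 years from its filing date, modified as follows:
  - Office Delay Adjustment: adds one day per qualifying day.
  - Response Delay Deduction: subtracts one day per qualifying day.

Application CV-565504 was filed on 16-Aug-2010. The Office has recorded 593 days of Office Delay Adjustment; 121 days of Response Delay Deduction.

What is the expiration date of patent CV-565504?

2034-12-01

Base term: filing date + 23 years → 16 August 2033.
Office Delay Adjustment: +593 days → 1 April 2035.
Response Delay Deduction: −121 days → 1 December 2034.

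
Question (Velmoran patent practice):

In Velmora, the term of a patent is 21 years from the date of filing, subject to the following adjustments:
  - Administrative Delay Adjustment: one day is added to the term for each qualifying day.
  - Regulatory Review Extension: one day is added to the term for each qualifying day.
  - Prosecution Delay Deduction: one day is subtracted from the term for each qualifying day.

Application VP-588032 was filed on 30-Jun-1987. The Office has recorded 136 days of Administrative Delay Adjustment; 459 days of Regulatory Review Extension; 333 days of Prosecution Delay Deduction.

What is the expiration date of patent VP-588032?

Base term: filing date + 21 years → 30 June 2008.
Administrative Delay Adjustment: +136 days → 13 November 2008.
Regulatory Review Extension: +459 days → 15 February 2010.
Prosecution Delay Deduction: −333 days → 19 March 2009.

March 19, 2009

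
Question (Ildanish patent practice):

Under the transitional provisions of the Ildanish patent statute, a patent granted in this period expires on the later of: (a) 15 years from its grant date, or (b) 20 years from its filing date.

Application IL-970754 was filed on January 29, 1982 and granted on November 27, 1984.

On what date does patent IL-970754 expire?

January 29, 2002

(a) grant + 15 years → 27 November 1999.
(b) filing + 20 years → 29 January 2002.
Later of the two: 29 January 2002.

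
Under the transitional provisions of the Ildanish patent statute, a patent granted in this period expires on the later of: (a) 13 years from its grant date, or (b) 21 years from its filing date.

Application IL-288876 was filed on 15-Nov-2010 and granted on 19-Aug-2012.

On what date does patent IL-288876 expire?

(a) grant + 13 years → 19 August 2025.
(b) filing + 21 years → 15 November 2031.
Later of the two: 15 November 2031.

2031-11-15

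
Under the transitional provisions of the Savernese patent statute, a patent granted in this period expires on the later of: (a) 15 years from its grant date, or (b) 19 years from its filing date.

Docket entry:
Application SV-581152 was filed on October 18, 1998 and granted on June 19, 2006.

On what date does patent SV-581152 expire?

(a) grant + 15 years → 19 June 2021.
(b) filing + 19 years → 18 October 2017.
Later of the two: 19 June 2021.

June 19, 2021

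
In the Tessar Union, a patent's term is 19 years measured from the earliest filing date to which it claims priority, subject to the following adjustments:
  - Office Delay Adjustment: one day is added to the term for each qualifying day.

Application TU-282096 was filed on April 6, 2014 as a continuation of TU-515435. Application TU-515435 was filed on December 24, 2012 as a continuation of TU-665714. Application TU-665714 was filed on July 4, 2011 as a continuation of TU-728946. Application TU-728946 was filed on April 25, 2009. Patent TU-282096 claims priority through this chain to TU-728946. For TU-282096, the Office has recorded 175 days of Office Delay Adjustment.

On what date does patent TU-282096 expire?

Earliest priority filing: 25 April 2009.
Base term: 25 April 2009 + 19 years → 25 April 2028.
Office Delay Adjustment: +175 days → 17 October 2028.

October 17, 2028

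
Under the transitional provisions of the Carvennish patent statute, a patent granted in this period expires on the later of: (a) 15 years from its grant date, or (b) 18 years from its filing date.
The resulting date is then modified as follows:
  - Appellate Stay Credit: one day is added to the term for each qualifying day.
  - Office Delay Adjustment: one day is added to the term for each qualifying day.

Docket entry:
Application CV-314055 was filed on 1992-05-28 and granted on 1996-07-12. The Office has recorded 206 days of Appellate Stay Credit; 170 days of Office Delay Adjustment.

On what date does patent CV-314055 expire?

July 22, 2012

(a) grant + 15 years → 12 July 2011.
(b) filing + 18 years → 28 May 2010.
Later of the two: 12 July 2011.
Appellate Stay Credit: +206 days → 3 February 2012.
Office Delay Adjustment: +170 days → 22 July 2012.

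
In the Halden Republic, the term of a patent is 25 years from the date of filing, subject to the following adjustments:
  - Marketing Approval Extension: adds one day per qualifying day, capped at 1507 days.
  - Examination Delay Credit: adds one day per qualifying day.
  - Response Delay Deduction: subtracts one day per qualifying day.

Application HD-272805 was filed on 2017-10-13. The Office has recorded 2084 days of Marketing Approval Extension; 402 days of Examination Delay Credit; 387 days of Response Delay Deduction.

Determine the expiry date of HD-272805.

December 13, 2046

Base term: filing date + 25 years → 13 October 2042.
Marketing Approval Extension: 2084 days claimed exceeds the 1507-day cap, so +1507 days → 28 November 2046.
Examination Delay Credit: +402 days → 4 January 2048.
Response Delay Deduction: −387 days → 13 December 2046.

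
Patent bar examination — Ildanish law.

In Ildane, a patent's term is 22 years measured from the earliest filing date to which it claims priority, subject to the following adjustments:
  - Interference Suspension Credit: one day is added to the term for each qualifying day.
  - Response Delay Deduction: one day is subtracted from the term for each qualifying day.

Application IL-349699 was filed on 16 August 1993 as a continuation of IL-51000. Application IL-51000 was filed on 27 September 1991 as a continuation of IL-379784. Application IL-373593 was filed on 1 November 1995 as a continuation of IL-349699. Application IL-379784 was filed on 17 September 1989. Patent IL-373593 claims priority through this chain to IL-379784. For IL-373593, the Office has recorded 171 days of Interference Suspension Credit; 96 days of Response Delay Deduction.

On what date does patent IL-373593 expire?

Earliest priority filing: 17 September 1989.
Base term: 17 September 1989 + 22 years → 17 September 2011.
Interference Suspension Credit: +171 days → 6 March 2012.
Response Delay Deduction: −96 days → 1 December 2011.

2011-12-01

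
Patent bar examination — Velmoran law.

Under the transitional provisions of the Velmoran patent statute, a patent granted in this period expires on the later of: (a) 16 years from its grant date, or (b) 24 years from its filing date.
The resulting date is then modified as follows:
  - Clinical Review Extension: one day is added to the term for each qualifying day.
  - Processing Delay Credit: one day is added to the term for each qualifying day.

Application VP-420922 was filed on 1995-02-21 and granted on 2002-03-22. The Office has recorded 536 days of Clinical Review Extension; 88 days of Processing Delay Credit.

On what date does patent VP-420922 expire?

2020-11-06

(a) grant + 16 years → 22 March 2018.
(b) filing + 24 years → 21 February 2019.
Later of the two: 21 February 2019.
Clinical Review Extension: +536 days → 10 August 2020.
Processing Delay Credit: +88 days → 6 November 2020.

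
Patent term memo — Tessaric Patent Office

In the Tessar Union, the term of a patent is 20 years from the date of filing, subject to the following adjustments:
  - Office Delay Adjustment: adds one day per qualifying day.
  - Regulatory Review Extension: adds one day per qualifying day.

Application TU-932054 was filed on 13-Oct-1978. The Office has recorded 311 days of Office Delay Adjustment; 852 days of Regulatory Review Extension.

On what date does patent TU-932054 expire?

December 19, 2001

Base term: filing date + 20 years → 13 October 1998.
Office Delay Adjustment: +311 days → 20 August 1999.
Regulatory Review Extension: +852 days → 19 December 2001.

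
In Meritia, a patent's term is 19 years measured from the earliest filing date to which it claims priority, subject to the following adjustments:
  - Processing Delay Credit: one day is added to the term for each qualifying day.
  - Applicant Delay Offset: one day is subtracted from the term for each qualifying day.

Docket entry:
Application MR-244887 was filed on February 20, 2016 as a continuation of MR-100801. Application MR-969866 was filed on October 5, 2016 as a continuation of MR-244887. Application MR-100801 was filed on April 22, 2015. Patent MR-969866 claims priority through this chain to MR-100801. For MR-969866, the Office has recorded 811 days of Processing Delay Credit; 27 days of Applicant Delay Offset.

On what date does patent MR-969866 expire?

Earliest priority filing: 22 April 2015.
Base term: 22 April 2015 + 19 years → 22 April 2034.
Processing Delay Credit: +811 days → 11 July 2036.
Applicant Delay Offset: −27 days → 14 June 2036.

June 14, 2036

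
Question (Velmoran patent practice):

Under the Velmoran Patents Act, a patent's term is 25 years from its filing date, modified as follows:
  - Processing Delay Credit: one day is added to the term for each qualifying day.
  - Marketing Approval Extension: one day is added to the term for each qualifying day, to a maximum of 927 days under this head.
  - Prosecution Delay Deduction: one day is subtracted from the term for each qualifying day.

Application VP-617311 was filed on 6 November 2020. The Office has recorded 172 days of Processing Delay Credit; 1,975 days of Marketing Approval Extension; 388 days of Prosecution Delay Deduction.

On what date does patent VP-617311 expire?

October 18, 2047

Base term: filing date + 25 years → 6 November 2045.
Processing Delay Credit: +172 days → 27 April 2046.
Marketing Approval Extension: 1975 days claimed exceeds the 927-day cap, so +927 days → 9 November 2048.
Prosecution Delay Deduction: −388 days → 18 October 2047.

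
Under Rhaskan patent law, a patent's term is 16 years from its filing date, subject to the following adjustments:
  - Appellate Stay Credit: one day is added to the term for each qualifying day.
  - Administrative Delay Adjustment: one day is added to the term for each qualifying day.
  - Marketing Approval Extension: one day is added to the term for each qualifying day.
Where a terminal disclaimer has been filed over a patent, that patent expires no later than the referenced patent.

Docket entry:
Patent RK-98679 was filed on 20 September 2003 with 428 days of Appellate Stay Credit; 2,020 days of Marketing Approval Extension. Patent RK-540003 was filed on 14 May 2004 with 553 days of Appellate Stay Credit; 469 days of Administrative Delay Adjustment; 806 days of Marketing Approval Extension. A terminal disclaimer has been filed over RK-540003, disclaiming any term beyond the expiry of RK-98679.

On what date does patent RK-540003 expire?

Natural term of RK-540003:
  Base: filing + 16 years → 14 May 2020.
  Appellate Stay Credit: +553 days → 18 November 2021.
  Administrative Delay Adjustment: +469 days → 2 March 2023.
  Marketing Approval Extension: +806 days → 16 May 2025.
Expiry of referenced patent RK-98679:
  Base: filing + 16 years → 20 September 2019.
  Appellate Stay Credit: +428 days → 21 November 2020.
  Marketing Approval Extension: +2020 days → 3 June 2026.
Terminal disclaimer: RK-540003 expires on the earlier of 16 May 2025 and 3 June 2026.

2025-05-16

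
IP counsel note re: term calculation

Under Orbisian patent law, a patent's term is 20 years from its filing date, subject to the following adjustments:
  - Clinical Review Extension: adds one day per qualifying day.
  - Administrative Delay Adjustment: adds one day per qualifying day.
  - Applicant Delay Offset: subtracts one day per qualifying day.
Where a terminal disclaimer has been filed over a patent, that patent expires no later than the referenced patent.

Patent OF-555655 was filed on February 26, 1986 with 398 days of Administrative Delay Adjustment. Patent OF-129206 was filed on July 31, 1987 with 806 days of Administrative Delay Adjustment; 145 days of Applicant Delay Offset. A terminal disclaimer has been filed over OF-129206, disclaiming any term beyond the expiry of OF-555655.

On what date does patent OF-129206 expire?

Natural term of OF-129206:
  Base: filing + 20 years → 31 July 2007.
  Administrative Delay Adjustment: +806 days → 14 October 2009.
  Applicant Delay Offset: −145 days → 22 May 2009.
Expiry of referenced patent OF-555655:
  Base: filing + 20 years → 26 February 2006.
  Administrative Delay Adjustment: +398 days → 31 March 2007.
Terminal disclaimer: OF-129206 expires on the earlier of 22 May 2009 and 31 March 2007.

2007-03-31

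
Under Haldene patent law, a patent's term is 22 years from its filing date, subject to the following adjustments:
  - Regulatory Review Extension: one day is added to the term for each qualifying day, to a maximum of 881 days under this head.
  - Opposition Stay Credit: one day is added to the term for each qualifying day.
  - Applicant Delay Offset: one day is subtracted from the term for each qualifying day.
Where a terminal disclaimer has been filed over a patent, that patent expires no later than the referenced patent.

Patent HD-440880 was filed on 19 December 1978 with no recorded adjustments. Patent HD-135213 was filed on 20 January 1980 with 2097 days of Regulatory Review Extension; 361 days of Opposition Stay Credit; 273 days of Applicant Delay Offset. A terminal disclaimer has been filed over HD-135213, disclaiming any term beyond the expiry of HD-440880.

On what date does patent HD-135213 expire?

Natural term of HD-135213:
  Base: filing + 22 years → 20 January 2002.
  Regulatory Review Extension: 2097 days claimed exceeds the 881-day cap, so +881 days → 19 June 2004.
  Opposition Stay Credit: +361 days → 15 June 2005.
  Applicant Delay Offset: −273 days → 15 September 2004.
Expiry of referenced patent HD-440880:
  Base: filing + 22 years → 19 December 2000.
Terminal disclaimer: HD-135213 expires on the earlier of 15 September 2004 and 19 December 2000.

December 19, 2000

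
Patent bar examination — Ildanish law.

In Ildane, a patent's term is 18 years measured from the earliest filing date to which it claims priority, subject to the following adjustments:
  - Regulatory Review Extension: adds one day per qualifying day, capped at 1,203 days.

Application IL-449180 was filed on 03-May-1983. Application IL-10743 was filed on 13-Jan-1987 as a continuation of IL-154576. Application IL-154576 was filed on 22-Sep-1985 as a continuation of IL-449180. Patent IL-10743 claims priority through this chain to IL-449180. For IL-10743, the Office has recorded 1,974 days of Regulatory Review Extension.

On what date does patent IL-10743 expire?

2004-08-18

Earliest priority filing: 3 May 1983.
Base term: 3 May 1983 + 18 years → 3 May 2001.
Regulatory Review Extension: 1974 days claimed exceeds the 1203-day cap, so +1203 days → 18 August 2004.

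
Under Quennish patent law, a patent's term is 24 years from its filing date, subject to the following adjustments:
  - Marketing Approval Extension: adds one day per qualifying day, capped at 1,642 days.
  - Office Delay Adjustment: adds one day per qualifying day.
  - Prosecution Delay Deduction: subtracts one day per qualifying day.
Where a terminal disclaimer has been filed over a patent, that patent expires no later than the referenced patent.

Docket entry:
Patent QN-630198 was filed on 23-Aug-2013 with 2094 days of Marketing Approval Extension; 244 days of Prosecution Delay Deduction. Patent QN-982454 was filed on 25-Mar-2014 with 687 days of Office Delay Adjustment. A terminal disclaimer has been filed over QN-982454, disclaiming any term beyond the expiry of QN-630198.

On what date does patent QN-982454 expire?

Natural term of QN-982454:
  Base: filing + 24 years → 25 March 2038.
  Office Delay Adjustment: +687 days → 10 February 2040.
Expiry of referenced patent QN-630198:
  Base: filing + 24 years → 23 August 2037.
  Marketing Approval Extension: 2094 days claimed exceeds the 1642-day cap, so +1642 days → 20 February 2042.
  Prosecution Delay Deduction: −244 days → 21 June 2041.
Terminal disclaimer: QN-982454 expires on the earlier of 10 February 2040 and 21 June 2041.

February 10, 2040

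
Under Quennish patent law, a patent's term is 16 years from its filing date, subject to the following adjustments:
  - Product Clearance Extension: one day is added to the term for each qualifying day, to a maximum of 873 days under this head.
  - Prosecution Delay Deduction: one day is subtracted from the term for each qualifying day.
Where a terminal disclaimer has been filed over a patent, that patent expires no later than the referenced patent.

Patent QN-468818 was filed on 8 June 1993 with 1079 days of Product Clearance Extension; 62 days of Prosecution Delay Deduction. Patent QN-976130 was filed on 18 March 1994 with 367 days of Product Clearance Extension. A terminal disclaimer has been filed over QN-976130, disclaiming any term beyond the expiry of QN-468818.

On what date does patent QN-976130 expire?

Natural term of QN-976130:
  Base: filing + 16 years → 18 March 2010.
  Product Clearance Extension: 367 days (within the 873-day cap) → +367 days → 20 March 2011.
Expiry of referenced patent QN-468818:
  Base: filing + 16 years → 8 June 2009.
  Product Clearance Extension: 1079 days claimed exceeds the 873-day cap, so +873 days → 29 October 2011.
  Prosecution Delay Deduction: −62 days → 28 August 2011.
Terminal disclaimer: QN-976130 expires on the earlier of 20 March 2011 and 28 August 2011.

2011-03-20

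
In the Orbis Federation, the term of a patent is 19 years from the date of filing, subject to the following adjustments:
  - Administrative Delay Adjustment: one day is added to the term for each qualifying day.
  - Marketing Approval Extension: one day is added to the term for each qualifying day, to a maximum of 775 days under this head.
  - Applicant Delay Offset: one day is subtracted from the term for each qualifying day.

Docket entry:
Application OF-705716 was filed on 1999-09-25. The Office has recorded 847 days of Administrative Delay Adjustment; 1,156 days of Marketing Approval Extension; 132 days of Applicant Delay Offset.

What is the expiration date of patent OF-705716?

Base term: filing date + 19 years → 25 September 2018.
Administrative Delay Adjustment: +847 days → 19 January 2021.
Marketing Approval Extension: 1156 days claimed exceeds the 775-day cap, so +775 days → 5 March 2023.
Applicant Delay Offset: −132 days → 24 October 2022.

2022-10-24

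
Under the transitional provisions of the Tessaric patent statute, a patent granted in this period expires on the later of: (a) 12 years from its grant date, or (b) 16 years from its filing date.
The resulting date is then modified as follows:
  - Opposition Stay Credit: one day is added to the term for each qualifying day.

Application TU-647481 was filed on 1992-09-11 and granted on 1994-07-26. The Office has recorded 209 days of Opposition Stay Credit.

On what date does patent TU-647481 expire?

2009-04-08

(a) grant + 12 years → 26 July 2006.
(b) filing + 16 years → 11 September 2008.
Later of the two: 11 September 2008.
Opposition Stay Credit: +209 days → 8 April 2009.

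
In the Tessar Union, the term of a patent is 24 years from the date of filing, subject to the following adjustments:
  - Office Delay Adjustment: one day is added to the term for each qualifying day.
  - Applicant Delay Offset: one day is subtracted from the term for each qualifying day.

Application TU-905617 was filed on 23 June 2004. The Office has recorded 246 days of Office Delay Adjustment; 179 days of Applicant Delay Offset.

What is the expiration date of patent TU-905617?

August 29, 2028

Base term: filing date + 24 years → 23 June 2028.
Office Delay Adjustment: +246 days → 24 February 2029.
Applicant Delay Offset: −179 days → 29 August 2028.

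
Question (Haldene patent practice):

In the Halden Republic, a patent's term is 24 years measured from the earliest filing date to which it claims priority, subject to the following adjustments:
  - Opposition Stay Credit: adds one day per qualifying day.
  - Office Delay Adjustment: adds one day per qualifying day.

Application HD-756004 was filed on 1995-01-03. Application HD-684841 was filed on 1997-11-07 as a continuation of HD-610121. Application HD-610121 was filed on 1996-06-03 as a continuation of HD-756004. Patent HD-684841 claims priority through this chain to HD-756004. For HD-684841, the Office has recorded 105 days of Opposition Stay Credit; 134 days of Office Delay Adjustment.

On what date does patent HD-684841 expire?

Earliest priority filing: 3 January 1995.
Base term: 3 January 1995 + 24 years → 3 January 2019.
Opposition Stay Credit: +105 days → 18 April 2019.
Office Delay Adjustment: +134 days → 30 August 2019.

2019-08-30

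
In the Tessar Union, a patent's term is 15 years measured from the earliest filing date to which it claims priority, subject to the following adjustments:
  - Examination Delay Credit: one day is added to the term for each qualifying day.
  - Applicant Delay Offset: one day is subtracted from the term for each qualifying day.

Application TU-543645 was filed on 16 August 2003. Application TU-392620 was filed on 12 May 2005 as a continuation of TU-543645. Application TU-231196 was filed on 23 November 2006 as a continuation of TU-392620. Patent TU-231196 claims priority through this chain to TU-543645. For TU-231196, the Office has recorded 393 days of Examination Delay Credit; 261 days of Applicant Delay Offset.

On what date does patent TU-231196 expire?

Earliest priority filing: 16 August 2003.
Base term: 16 August 2003 + 15 years → 16 August 2018.
Examination Delay Credit: +393 days → 13 September 2019.
Applicant Delay Offset: −261 days → 26 December 2018.

2018-12-26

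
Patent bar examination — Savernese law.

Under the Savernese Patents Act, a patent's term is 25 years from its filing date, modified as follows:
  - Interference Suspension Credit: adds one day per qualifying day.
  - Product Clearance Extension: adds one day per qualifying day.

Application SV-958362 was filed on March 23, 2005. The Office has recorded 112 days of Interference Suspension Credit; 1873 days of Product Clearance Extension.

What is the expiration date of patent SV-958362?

2035-08-29

Base term: filing date + 25 years → 23 March 2030.
Interference Suspension Credit: +112 days → 13 July 2030.
Product Clearance Extension: +1873 days → 29 August 2035.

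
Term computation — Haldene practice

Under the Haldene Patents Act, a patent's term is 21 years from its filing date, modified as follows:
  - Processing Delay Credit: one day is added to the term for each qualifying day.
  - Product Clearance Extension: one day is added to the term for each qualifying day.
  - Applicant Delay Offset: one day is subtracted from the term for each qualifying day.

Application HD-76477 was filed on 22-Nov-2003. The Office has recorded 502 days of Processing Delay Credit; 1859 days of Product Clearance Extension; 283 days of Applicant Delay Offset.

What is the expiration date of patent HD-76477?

2030-08-01

Base term: filing date + 21 years → 22 November 2024.
Processing Delay Credit: +502 days → 8 April 2026.
Product Clearance Extension: +1859 days → 11 May 2031.
Applicant Delay Offset: −283 days → 1 August 2030.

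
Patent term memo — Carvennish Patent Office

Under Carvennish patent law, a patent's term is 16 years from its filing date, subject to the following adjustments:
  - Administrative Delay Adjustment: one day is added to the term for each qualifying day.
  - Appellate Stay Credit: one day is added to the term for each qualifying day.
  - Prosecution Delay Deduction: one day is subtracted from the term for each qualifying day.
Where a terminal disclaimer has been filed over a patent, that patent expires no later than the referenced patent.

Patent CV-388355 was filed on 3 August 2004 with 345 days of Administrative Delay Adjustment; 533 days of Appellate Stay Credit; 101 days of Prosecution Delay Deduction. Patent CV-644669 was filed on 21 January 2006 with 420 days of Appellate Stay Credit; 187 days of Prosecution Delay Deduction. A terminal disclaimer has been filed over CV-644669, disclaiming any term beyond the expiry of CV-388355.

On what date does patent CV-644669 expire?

Natural term of CV-644669:
  Base: filing + 16 years → 21 January 2022.
  Appellate Stay Credit: +420 days → 17 March 2023.
  Prosecution Delay Deduction: −187 days → 11 September 2022.
Expiry of referenced patent CV-388355:
  Base: filing + 16 years → 3 August 2020.
  Administrative Delay Adjustment: +345 days → 14 July 2021.
  Appellate Stay Credit: +533 days → 29 December 2022.
  Prosecution Delay Deduction: −101 days → 19 September 2022.
Terminal disclaimer: CV-644669 expires on the earlier of 11 September 2022 and 19 September 2022.

2022-09-11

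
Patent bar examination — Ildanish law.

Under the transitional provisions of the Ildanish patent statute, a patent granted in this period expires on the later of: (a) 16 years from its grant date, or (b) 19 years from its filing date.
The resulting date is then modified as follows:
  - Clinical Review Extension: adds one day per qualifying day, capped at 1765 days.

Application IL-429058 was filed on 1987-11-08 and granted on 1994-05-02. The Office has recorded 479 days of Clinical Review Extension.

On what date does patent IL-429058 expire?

2011-08-24

(a) grant + 16 years → 2 May 2010.
(b) filing + 19 years → 8 November 2006.
Later of the two: 2 May 2010.
Clinical Review Extension: 479 days (within the 1765-day cap) → +479 days → 24 August 2011.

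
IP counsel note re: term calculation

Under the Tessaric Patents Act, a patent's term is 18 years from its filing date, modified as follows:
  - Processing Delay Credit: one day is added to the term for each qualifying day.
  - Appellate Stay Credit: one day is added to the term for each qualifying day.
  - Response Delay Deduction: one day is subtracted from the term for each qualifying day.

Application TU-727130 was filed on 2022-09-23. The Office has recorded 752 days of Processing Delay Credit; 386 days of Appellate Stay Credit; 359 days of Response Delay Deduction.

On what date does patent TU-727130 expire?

2042-11-11

Base term: filing date + 18 years → 23 September 2040.
Processing Delay Credit: +752 days → 15 October 2042.
Appellate Stay Credit: +386 days → 5 November 2043.
Response Delay Deduction: −359 days → 11 November 2042.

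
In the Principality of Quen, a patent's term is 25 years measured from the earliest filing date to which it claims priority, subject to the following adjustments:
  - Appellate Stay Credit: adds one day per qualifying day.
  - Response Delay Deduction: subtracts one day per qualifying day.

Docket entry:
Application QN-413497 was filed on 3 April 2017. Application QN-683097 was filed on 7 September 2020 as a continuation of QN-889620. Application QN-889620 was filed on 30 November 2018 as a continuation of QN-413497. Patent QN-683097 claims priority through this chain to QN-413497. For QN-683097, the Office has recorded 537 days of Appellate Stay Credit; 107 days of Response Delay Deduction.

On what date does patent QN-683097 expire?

Earliest priority filing: 3 April 2017.
Base term: 3 April 2017 + 25 years → 3 April 2042.
Appellate Stay Credit: +537 days → 22 September 2043.
Response Delay Deduction: −107 days → 7 June 2043.

June 7, 2043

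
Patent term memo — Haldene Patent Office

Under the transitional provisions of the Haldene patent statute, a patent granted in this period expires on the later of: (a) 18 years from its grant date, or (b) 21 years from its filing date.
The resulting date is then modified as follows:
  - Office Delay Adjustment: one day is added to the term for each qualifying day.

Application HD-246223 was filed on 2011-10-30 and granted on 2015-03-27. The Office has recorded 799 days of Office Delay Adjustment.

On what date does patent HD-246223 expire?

June 4, 2035

(a) grant + 18 years → 27 March 2033.
(b) filing + 21 years → 30 October 2032.
Later of the two: 27 March 2033.
Office Delay Adjustment: +799 days → 4 June 2035.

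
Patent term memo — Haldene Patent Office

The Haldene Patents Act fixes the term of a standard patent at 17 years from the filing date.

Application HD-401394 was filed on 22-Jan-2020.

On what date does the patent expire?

Filing date + 17 years → 22 January 2037.

January 22, 2037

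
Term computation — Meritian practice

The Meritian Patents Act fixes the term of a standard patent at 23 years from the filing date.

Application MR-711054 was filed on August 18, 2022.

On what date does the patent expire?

August 18, 2045

Filing date + 23 years → 18 August 2045.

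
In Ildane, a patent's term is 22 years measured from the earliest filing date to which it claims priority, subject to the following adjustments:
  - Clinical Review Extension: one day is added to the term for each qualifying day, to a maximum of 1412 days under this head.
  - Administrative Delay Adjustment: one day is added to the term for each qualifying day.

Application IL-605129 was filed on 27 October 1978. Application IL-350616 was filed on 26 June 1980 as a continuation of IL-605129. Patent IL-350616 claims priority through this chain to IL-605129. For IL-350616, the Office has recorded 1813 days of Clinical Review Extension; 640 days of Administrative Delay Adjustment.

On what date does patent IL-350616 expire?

Earliest priority filing: 27 October 1978.
Base term: 27 October 1978 + 22 years → 27 October 2000.
Clinical Review Extension: 1813 days claimed exceeds the 1412-day cap, so +1412 days → 8 September 2004.
Administrative Delay Adjustment: +640 days → 10 June 2006.

June 10, 2006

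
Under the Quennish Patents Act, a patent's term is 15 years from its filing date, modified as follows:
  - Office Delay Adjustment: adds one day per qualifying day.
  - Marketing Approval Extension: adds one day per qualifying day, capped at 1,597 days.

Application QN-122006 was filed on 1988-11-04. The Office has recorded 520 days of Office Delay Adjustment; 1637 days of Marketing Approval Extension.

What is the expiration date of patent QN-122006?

August 21, 2009

Base term: filing date + 15 years → 4 November 2003.
Office Delay Adjustment: +520 days → 7 April 2005.
Marketing Approval Extension: 1637 days claimed exceeds the 1597-day cap, so +1597 days → 21 August 2009.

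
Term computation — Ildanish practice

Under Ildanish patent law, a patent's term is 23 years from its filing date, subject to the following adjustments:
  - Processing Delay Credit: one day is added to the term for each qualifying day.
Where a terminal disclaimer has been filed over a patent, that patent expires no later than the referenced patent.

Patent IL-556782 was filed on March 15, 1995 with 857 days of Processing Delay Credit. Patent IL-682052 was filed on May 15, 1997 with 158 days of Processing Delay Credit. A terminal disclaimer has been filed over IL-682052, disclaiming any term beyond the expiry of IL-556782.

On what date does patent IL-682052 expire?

Natural term of IL-682052:
  Base: filing + 23 years → 15 May 2020.
  Processing Delay Credit: +158 days → 20 October 2020.
Expiry of referenced patent IL-556782:
  Base: filing + 23 years → 15 March 2018.
  Processing Delay Credit: +857 days → 19 July 2020.
Terminal disclaimer: IL-682052 expires on the earlier of 20 October 2020 and 19 July 2020.

2020-07-19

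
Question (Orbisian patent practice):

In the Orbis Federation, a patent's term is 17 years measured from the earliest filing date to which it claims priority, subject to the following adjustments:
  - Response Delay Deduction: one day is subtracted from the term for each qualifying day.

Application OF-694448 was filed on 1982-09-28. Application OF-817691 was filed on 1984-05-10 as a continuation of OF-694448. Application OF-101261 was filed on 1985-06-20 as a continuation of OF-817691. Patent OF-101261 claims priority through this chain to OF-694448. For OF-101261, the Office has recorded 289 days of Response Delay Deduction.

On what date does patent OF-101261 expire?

Earliest priority filing: 28 September 1982.
Base term: 28 September 1982 + 17 years → 28 September 1999.
Response Delay Deduction: −289 days → 13 December 1998.

1998-12-13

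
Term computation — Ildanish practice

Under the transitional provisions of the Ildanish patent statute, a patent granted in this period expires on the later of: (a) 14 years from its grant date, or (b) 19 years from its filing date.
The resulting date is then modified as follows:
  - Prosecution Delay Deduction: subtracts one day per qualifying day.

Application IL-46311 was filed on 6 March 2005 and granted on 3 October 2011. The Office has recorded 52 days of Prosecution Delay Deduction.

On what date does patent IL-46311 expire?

(a) grant + 14 years → 3 October 2025.
(b) filing + 19 years → 6 March 2024.
Later of the two: 3 October 2025.
Prosecution Delay Deduction: −52 days → 12 August 2025.

2025-08-12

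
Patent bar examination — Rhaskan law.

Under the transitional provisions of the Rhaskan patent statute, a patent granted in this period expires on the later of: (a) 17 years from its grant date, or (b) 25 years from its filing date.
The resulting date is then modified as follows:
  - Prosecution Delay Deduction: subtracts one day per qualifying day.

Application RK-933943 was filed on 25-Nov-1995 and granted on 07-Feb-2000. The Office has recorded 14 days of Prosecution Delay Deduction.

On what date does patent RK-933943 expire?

2020-11-11

(a) grant + 17 years → 7 February 2017.
(b) filing + 25 years → 25 November 2020.
Later of the two: 25 November 2020.
Prosecution Delay Deduction: −14 days → 11 November 2020.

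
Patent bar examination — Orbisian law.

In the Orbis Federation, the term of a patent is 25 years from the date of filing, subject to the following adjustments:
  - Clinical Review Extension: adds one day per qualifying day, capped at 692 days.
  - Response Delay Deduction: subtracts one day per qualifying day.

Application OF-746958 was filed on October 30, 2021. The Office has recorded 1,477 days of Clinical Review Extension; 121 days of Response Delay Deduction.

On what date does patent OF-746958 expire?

Base term: filing date + 25 years → 30 October 2046.
Clinical Review Extension: 1477 days claimed exceeds the 692-day cap, so +692 days → 21 September 2048.
Response Delay Deduction: −121 days → 23 May 2048.

May 23, 2048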